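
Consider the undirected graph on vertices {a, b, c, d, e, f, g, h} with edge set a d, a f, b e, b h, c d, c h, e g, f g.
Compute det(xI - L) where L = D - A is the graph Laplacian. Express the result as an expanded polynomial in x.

Reading degrees in the order [a, b, c, d, e, f, g, h] gives [2, 2, 2, 2, 2, 2, 2, 2]; set D = diag(2, 2, 2, 2, 2, 2, 2, 2) and form L = D - A. L has integer entries, so p(x) = det(xI - L) has integer coefficients. Expanding the determinant yields x^8 - 16x^7 + 104x^6 - 352x^5 + 660x^4 - 672x^3 + 336x^2 - 64x. The constant term is 0 because L is singular (the all-ones vector lies in its kernel). The eigenvalues sum to 16, which equals trace(L) = 2|E|. By the matrix-tree theorem the graph has (1/8) * product of the nonzero eigenvalues = 8 spanning trees.

x^8 - 16x^7 + 104x^6 - 352x^5 + 660x^4 - 672x^3 + 336x^2 - 64x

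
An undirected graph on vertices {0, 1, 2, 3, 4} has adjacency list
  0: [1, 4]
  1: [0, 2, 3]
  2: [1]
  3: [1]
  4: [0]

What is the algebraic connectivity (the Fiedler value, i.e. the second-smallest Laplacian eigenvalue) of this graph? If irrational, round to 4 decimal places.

0.5188

Each diagonal entry of L is the vertex degree and each off-diagonal entry is -1 where an edge is present, 0 otherwise; in the order [0, 1, 2, 3, 4] the diagonal is [2, 3, 1, 1, 1]. The sorted Laplacian eigenvalues are [0, 0.5188, 1, 2.3111, 4.1701]; the algebraic connectivity is the second entry, 0.5188.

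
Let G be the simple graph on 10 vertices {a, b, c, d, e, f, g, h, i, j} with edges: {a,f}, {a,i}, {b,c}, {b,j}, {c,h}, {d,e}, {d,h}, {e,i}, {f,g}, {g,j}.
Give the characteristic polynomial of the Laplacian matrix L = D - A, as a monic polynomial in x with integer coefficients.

x^10 - 20x^9 + 170x^8 - 800x^7 + 2275x^6 - 4004x^5 + 4290x^4 - 2640x^3 + 825x^2 - 100x

With the vertex order [a, b, c, d, e, f, g, h, i, j], the degrees are [2, 2, 2, 2, 2, 2, 2, 2, 2, 2], giving D = diag(2, 2, 2, 2, 2, 2, 2, 2, 2, 2) and L = D - A. L has integer entries, so p(x) = det(xI - L) has integer coefficients. Expanding the determinant yields x^10 - 20x^9 + 170x^8 - 800x^7 + 2275x^6 - 4004x^5 + 4290x^4 - 2640x^3 + 825x^2 - 100x. Since p(0) = det(-L) = 0, x divides p(x). The largest eigenvalue, 4, is at most the vertex count 10.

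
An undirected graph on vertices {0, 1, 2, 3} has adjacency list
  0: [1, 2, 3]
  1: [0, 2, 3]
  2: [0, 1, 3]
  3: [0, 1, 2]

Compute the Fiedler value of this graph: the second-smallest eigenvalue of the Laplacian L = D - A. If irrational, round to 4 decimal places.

Reading degrees in the order [0, 1, 2, 3] gives [3, 3, 3, 3]; set D = diag(3, 3, 3, 3) and form L = D - A. The sorted Laplacian eigenvalues are [0, 4, 4, 4]; the algebraic connectivity is the second entry, 4. By the matrix-tree theorem the graph has (1/4) * product of the nonzero eigenvalues = 16 spanning trees.

4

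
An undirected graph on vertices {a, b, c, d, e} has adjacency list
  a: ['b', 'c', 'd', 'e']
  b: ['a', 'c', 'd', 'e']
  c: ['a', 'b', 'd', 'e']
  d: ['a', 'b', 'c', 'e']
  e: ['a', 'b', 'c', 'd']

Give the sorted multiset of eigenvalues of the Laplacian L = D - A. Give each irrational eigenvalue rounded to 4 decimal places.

[0, 5, 5, 5, 5]

With the vertex order [a, b, c, d, e], the degrees are [4, 4, 4, 4, 4], giving D = diag(4, 4, 4, 4, 4) and L = D - A. The multiplicity of 0 as a Laplacian eigenvalue equals the number of connected components.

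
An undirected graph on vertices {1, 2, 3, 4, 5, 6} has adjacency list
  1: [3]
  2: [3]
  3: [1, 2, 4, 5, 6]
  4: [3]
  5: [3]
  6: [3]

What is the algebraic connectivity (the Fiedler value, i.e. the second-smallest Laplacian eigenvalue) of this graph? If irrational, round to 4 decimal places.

With the vertex order [1, 2, 3, 4, 5, 6], the degrees are [1, 1, 5, 1, 1, 1], giving D = diag(1, 1, 5, 1, 1, 1) and L = D - A. The smallest Laplacian eigenvalue is always 0. The next one, lambda_2 = 1, measures how hard the graph is to disconnect: larger values mean better connectivity. The eigenvalues sum to 10, which equals trace(L) = 2|E|.

1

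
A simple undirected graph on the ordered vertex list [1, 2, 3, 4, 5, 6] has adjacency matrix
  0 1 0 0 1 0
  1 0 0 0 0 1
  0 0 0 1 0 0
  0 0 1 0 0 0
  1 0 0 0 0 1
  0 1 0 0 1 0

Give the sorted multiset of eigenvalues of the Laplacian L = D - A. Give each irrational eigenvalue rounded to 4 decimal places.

[0, 0, 2, 2, 2, 4]

Reading degrees in the order [1, 2, 3, 4, 5, 6] gives [2, 2, 1, 1, 2, 2]; set D = diag(2, 2, 1, 1, 2, 2) and form L = D - A. L is symmetric positive semidefinite, so every eigenvalue is real and nonnegative. The 2 zero eigenvalues correspond to the 2 connected components. The largest eigenvalue, 4, is at most the vertex count 6. The eigenvalues sum to 10, which equals trace(L) = 2|E|.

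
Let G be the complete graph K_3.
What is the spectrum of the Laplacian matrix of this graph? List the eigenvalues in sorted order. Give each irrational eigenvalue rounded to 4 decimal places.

[0, 3, 3]

The graph has 3 vertices and degree multiset [2, 2, 2]; D is the diagonal matrix of degrees and L = D - A. Diagonalising L (or applying a numerical eigensolver to the 3x3 matrix) gives the spectrum above. The single zero eigenvalue shows the graph is connected. The eigenvalues sum to 6, which equals trace(L) = 2|E|.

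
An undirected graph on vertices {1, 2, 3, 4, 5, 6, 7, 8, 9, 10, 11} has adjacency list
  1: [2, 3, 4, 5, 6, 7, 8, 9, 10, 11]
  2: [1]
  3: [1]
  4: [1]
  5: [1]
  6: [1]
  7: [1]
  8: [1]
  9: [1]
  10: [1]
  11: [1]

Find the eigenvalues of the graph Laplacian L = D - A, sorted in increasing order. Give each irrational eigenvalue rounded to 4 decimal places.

[0, 1, 1, 1, 1, 1, 1, 1, 1, 1, 11]

Each diagonal entry of L is the vertex degree and each off-diagonal entry is -1 where an edge is present, 0 otherwise; in the order [1, 2, 3, 4, 5, 6, 7, 8, 9, 10, 11] the diagonal is [10, 1, 1, 1, 1, 1, 1, 1, 1, 1, 1]. The multiplicity of 0 as a Laplacian eigenvalue equals the number of connected components. The single zero eigenvalue shows the graph is connected. The eigenvalues sum to 20, which equals trace(L) = 2|E|.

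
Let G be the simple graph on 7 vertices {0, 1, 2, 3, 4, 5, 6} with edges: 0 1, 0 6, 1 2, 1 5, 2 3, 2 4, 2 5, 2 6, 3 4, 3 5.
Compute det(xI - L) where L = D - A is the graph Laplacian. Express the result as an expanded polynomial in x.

Each diagonal entry of L is the vertex degree and each off-diagonal entry is -1 where an edge is present, 0 otherwise; in the order [0, 1, 2, 3, 4, 5, 6] the diagonal is [2, 3, 5, 3, 2, 3, 2]. Computing det(xI - L) by cofactor expansion (or equivalently via sum-over-permutations) gives x^7 - 20x^6 + 158x^5 - 628x^4 + 1315x^3 - 1360x^2 + 532x. The coefficient of x^6 equals -trace(L) = -20, matching the sum of degrees. There is one zero in the spectrum, matching the 1 component. The largest eigenvalue, 6.1427, is at most the vertex count 7.

x^7 - 20x^6 + 158x^5 - 628x^4 + 1315x^3 - 1360x^2 + 532x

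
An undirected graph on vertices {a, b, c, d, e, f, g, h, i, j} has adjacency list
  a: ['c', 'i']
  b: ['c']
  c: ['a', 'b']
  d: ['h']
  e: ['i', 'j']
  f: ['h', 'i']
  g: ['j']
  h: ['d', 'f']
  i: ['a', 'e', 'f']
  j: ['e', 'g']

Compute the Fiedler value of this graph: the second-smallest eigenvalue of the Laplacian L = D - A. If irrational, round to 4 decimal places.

0.1981

With the vertex order [a, b, c, d, e, f, g, h, i, j], the degrees are [2, 1, 2, 1, 2, 2, 1, 2, 3, 2], giving D = diag(2, 1, 2, 1, 2, 2, 1, 2, 3, 2) and L = D - A. Computing the eigenvalues of L and sorting gives [0, 0.1981, 0.1981, 0.8299, 1.5550, 1.5550, 2.6889, 3.2470, 3.2470, 4.4812]. The Fiedler value lambda_2 = 0.1981 is strictly positive, so the graph is connected. The largest eigenvalue, 4.4812, is at most the vertex count 10. There is one zero in the spectrum, matching the 1 component.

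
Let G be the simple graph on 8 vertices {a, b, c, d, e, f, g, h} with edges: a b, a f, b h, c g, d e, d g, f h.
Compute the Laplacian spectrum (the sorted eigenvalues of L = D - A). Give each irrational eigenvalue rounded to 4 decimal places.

Each diagonal entry of L is the vertex degree and each off-diagonal entry is -1 where an edge is present, 0 otherwise; in the order [a, b, c, d, e, f, g, h] the diagonal is [2, 2, 1, 2, 1, 2, 2, 2]. Since every row of L sums to 0, the all-ones vector is in the kernel and 0 is an eigenvalue. The 2 zero eigenvalues correspond to the 2 connected components. The largest eigenvalue, 4, is at most the vertex count 8. There are 2 zeros in the spectrum, matching the 2 components.

[0, 0, 0.5858, 2, 2, 2, 3.4142, 4]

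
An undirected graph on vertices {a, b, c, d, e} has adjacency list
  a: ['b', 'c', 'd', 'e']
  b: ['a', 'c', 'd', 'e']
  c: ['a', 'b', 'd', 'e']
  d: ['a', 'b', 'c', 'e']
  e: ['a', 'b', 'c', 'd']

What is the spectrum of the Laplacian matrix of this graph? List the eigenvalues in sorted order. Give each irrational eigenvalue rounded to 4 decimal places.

[0, 5, 5, 5, 5]

Reading degrees in the order [a, b, c, d, e] gives [4, 4, 4, 4, 4]; set D = diag(4, 4, 4, 4, 4) and form L = D - A. Since every row of L sums to 0, the all-ones vector is in the kernel and 0 is an eigenvalue. By the matrix-tree theorem the graph has (1/5) * product of the nonzero eigenvalues = 125 spanning trees.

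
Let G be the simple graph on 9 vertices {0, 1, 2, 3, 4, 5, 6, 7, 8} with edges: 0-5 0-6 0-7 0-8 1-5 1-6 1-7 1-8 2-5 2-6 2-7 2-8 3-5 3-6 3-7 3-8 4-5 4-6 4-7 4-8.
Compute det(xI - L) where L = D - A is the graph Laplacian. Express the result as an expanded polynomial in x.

Each diagonal entry of L is the vertex degree and each off-diagonal entry is -1 where an edge is present, 0 otherwise; in the order [0, 1, 2, 3, 4, 5, 6, 7, 8] the diagonal is [4, 4, 4, 4, 4, 5, 5, 5, 5]. L has integer entries, so p(x) = det(xI - L) has integer coefficients. Expanding the determinant yields x^9 - 40x^8 + 690x^7 - 6720x^6 + 40485x^5 - 154704x^4 + 366560x^3 - 492800x^2 + 288000x. The constant term is 0 because L is singular (the all-ones vector lies in its kernel). By the matrix-tree theorem the graph has (1/9) * product of the nonzero eigenvalues = 32000 spanning trees.

x^9 - 40x^8 + 690x^7 - 6720x^6 + 40485x^5 - 154704x^4 + 366560x^3 - 492800x^2 + 288000x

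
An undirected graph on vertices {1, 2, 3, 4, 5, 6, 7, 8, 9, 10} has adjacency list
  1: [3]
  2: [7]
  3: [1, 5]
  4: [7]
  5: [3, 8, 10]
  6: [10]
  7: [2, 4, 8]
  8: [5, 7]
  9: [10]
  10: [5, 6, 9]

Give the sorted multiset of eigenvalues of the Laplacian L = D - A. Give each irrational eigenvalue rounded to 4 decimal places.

[0, 0.1772, 0.3300, 1, 1, 1.2293, 2.2486, 3.2174, 4.0502, 4.7472]

With the vertex order [1, 2, 3, 4, 5, 6, 7, 8, 9, 10], the degrees are [1, 1, 2, 1, 3, 1, 3, 2, 1, 3], giving D = diag(1, 1, 2, 1, 3, 1, 3, 2, 1, 3) and L = D - A. L is symmetric positive semidefinite, so every eigenvalue is real and nonnegative. The largest eigenvalue, 4.7472, is at most the vertex count 10.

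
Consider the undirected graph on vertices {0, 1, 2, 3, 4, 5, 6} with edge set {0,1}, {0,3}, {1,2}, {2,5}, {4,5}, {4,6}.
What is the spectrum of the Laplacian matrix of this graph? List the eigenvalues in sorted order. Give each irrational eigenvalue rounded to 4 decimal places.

[0, 0.1981, 0.7530, 1.5550, 2.4450, 3.2470, 3.8019]

Each diagonal entry of L is the vertex degree and each off-diagonal entry is -1 where an edge is present, 0 otherwise; in the order [0, 1, 2, 3, 4, 5, 6] the diagonal is [2, 2, 2, 1, 2, 2, 1]. Diagonalising L (or applying a numerical eigensolver to the 7x7 matrix) gives the spectrum above. The eigenvalues sum to 12, which equals trace(L) = 2|E|. The largest eigenvalue, 3.8019, is at most the vertex count 7.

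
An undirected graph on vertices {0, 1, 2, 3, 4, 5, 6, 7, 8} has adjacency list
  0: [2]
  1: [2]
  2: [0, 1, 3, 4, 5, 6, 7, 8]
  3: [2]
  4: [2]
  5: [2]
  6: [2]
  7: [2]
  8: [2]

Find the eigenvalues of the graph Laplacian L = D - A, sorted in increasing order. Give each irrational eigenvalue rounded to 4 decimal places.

Each diagonal entry of L is the vertex degree and each off-diagonal entry is -1 where an edge is present, 0 otherwise; in the order [0, 1, 2, 3, 4, 5, 6, 7, 8] the diagonal is [1, 1, 8, 1, 1, 1, 1, 1, 1]. The multiplicity of 0 as a Laplacian eigenvalue equals the number of connected components. The single zero eigenvalue shows the graph is connected. By the matrix-tree theorem the graph has (1/9) * product of the nonzero eigenvalues = 1 spanning tree. The largest eigenvalue, 9, is at most the vertex count 9.

[0, 1, 1, 1, 1, 1, 1, 1, 9]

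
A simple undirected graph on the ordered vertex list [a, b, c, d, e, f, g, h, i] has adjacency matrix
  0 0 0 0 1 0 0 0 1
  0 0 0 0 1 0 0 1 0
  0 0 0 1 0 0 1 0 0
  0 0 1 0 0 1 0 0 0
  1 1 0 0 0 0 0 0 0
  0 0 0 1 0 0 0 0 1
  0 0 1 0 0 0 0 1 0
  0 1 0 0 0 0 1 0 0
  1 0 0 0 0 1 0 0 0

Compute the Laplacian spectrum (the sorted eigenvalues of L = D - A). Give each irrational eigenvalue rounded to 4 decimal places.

Each diagonal entry of L is the vertex degree and each off-diagonal entry is -1 where an edge is present, 0 otherwise; in the order [a, b, c, d, e, f, g, h, i] the diagonal is [2, 2, 2, 2, 2, 2, 2, 2, 2]. The multiplicity of 0 as a Laplacian eigenvalue equals the number of connected components. The single zero eigenvalue shows the graph is connected. The eigenvalues sum to 18, which equals trace(L) = 2|E|.

[0, 0.4679, 0.4679, 1.6527, 1.6527, 3, 3, 3.8794, 3.8794]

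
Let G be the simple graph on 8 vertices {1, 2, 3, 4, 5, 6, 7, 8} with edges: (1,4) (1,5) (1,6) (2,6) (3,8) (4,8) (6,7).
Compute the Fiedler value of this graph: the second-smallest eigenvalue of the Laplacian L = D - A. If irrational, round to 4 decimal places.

0.2243

Each diagonal entry of L is the vertex degree and each off-diagonal entry is -1 where an edge is present, 0 otherwise; in the order [1, 2, 3, 4, 5, 6, 7, 8] the diagonal is [3, 1, 1, 2, 1, 3, 1, 2]. The sorted Laplacian eigenvalues are [0, 0.2243, 0.5858, 1, 1.4108, 2.7237, 3.4142, 4.6412]; the algebraic connectivity is the second entry, 0.2243.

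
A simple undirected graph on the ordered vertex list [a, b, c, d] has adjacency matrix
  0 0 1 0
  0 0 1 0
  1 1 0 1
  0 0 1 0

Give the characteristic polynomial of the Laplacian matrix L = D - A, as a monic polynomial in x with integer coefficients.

x^4 - 6x^3 + 9x^2 - 4x

Each diagonal entry of L is the vertex degree and each off-diagonal entry is -1 where an edge is present, 0 otherwise; in the order [a, b, c, d] the diagonal is [1, 1, 3, 1]. The eigenvalues of L are [0, 1, 1, 4]; the characteristic polynomial is the product of (x - lambda_i), which multiplies out to x^4 - 6x^3 + 9x^2 - 4x. The coefficient of x^3 equals -trace(L) = -6, matching the sum of degrees. By the matrix-tree theorem the graph has (1/4) * product of the nonzero eigenvalues = 1 spanning tree.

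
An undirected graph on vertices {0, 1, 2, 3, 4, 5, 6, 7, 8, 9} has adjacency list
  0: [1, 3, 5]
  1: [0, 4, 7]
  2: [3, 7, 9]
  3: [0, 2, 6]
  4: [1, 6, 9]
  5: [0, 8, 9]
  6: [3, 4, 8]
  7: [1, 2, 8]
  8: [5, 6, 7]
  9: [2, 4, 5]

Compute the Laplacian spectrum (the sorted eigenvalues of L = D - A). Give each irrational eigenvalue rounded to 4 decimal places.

[0, 2, 2, 2, 2, 2, 5, 5, 5, 5]

With the vertex order [0, 1, 2, 3, 4, 5, 6, 7, 8, 9], the degrees are [3, 3, 3, 3, 3, 3, 3, 3, 3, 3], giving D = diag(3, 3, 3, 3, 3, 3, 3, 3, 3, 3) and L = D - A. Since every row of L sums to 0, the all-ones vector is in the kernel and 0 is an eigenvalue. The single zero eigenvalue shows the graph is connected.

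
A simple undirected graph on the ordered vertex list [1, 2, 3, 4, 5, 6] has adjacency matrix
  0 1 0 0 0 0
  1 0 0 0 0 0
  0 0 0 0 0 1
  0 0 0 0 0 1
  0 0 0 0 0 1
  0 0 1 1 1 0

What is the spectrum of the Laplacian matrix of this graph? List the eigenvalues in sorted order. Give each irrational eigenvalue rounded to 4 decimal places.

[0, 0, 1, 1, 2, 4]

With the vertex order [1, 2, 3, 4, 5, 6], the degrees are [1, 1, 1, 1, 1, 3], giving D = diag(1, 1, 1, 1, 1, 3) and L = D - A. Since every row of L sums to 0, the all-ones vector is in the kernel and 0 is an eigenvalue. The 2 zero eigenvalues correspond to the 2 connected components. The eigenvalues sum to 8, which equals trace(L) = 2|E|.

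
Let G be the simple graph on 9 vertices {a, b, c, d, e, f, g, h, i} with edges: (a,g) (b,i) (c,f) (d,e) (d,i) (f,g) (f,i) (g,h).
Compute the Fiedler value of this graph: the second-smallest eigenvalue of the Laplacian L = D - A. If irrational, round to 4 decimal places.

With the vertex order [a, b, c, d, e, f, g, h, i], the degrees are [1, 1, 1, 2, 1, 3, 3, 1, 3], giving D = diag(1, 1, 1, 2, 1, 3, 3, 1, 3) and L = D - A. The sorted Laplacian eigenvalues are [0, 0.2118, 0.5546, 0.7223, 1, 2.0782, 2.7338, 3.8525, 4.8468]; the algebraic connectivity is the second entry, 0.2118. The eigenvalues sum to 16, which equals trace(L) = 2|E|.

0.2118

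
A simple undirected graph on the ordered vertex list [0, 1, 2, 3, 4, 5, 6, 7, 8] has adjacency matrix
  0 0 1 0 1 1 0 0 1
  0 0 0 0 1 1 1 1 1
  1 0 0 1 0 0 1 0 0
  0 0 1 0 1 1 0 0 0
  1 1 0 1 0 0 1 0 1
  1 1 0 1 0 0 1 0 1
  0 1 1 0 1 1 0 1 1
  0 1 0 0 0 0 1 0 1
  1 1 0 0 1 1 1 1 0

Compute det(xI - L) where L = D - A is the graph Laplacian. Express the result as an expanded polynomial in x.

x^9 - 40x^8 + 685x^7 - 6550x^6 + 38188x^5 - 138752x^4 + 306128x^3 - 373896x^2 + 192780x

With the vertex order [0, 1, 2, 3, 4, 5, 6, 7, 8], the degrees are [4, 5, 3, 3, 5, 5, 6, 3, 6], giving D = diag(4, 5, 3, 3, 5, 5, 6, 3, 6) and L = D - A. Computing det(xI - L) by cofactor expansion (or equivalently via sum-over-permutations) gives x^9 - 40x^8 + 685x^7 - 6550x^6 + 38188x^5 - 138752x^4 + 306128x^3 - 373896x^2 + 192780x. The coefficient of x^8 equals -trace(L) = -40, matching the sum of degrees. The largest eigenvalue, 7.8662, is at most the vertex count 9. By the matrix-tree theorem the graph has (1/9) * product of the nonzero eigenvalues = 21420 spanning trees.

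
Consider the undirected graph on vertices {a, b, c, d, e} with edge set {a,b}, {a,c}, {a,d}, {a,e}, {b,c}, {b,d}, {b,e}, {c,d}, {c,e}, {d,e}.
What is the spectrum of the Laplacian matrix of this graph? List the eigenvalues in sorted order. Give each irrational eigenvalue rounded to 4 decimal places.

[0, 5, 5, 5, 5]

With the vertex order [a, b, c, d, e], the degrees are [4, 4, 4, 4, 4], giving D = diag(4, 4, 4, 4, 4) and L = D - A. Diagonalising L (or applying a numerical eigensolver to the 5x5 matrix) gives the spectrum above. The largest eigenvalue, 5, is at most the vertex count 5.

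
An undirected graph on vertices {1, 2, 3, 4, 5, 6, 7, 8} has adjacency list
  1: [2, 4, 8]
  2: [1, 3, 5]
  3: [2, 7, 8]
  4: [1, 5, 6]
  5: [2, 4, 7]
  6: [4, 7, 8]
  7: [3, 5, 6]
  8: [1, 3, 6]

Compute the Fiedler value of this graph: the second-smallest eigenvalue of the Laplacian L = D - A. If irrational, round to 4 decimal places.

With the vertex order [1, 2, 3, 4, 5, 6, 7, 8], the degrees are [3, 3, 3, 3, 3, 3, 3, 3], giving D = diag(3, 3, 3, 3, 3, 3, 3, 3) and L = D - A. The smallest Laplacian eigenvalue is always 0. The next one, lambda_2 = 2, measures how hard the graph is to disconnect: larger values mean better connectivity. There is one zero in the spectrum, matching the 1 component.

2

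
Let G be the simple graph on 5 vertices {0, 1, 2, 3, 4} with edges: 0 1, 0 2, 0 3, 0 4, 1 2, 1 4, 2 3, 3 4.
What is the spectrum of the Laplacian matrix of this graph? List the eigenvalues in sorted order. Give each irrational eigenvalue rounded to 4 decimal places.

[0, 3, 3, 5, 5]

Reading degrees in the order [0, 1, 2, 3, 4] gives [4, 3, 3, 3, 3]; set D = diag(4, 3, 3, 3, 3) and form L = D - A. L is symmetric positive semidefinite, so every eigenvalue is real and nonnegative. The single zero eigenvalue shows the graph is connected. There is one zero in the spectrum, matching the 1 component. By the matrix-tree theorem the graph has (1/5) * product of the nonzero eigenvalues = 45 spanning trees.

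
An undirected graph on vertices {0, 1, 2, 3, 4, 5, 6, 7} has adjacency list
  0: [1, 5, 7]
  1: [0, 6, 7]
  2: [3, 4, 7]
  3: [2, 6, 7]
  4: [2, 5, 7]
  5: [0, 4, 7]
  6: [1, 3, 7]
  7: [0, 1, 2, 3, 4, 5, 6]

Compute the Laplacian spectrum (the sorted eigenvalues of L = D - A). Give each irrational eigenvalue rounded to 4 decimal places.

[0, 1.7530, 1.7530, 3.4450, 3.4450, 4.8019, 4.8019, 8]

With the vertex order [0, 1, 2, 3, 4, 5, 6, 7], the degrees are [3, 3, 3, 3, 3, 3, 3, 7], giving D = diag(3, 3, 3, 3, 3, 3, 3, 7) and L = D - A. Since every row of L sums to 0, the all-ones vector is in the kernel and 0 is an eigenvalue. The single zero eigenvalue shows the graph is connected. By the matrix-tree theorem the graph has (1/8) * product of the nonzero eigenvalues = 841 spanning trees.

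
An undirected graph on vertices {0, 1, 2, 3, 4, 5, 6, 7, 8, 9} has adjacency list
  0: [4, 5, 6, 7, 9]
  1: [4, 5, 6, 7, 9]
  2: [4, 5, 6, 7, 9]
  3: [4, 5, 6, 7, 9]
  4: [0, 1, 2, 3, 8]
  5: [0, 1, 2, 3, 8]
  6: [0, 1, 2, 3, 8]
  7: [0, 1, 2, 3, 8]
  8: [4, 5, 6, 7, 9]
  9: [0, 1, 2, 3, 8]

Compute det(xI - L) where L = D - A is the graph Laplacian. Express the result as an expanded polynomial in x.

Reading degrees in the order [0, 1, 2, 3, 4, 5, 6, 7, 8, 9] gives [5, 5, 5, 5, 5, 5, 5, 5, 5, 5]; set D = diag(5, 5, 5, 5, 5, 5, 5, 5, 5, 5) and form L = D - A. The eigenvalues of L are [0, 5, 5, 5, 5, 5, 5, 5, 5, 10]; the characteristic polynomial is the product of (x - lambda_i), which multiplies out to x^10 - 50x^9 + 1100x^8 - 14000x^7 + 113750x^6 - 612500x^5 + 2187500x^4 - 5000000x^3 + 6640625x^2 - 3906250x. The constant term is 0 because L is singular (the all-ones vector lies in its kernel). The eigenvalues sum to 50, which equals trace(L) = 2|E|.

x^10 - 50x^9 + 1100x^8 - 14000x^7 + 113750x^6 - 612500x^5 + 2187500x^4 - 5000000x^3 + 6640625x^2 - 3906250x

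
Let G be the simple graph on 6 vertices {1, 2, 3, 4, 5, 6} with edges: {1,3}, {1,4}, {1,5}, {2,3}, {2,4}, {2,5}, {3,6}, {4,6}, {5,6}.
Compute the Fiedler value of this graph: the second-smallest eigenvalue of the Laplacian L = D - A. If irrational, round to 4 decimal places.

3

Each diagonal entry of L is the vertex degree and each off-diagonal entry is -1 where an edge is present, 0 otherwise; in the order [1, 2, 3, 4, 5, 6] the diagonal is [3, 3, 3, 3, 3, 3]. The sorted Laplacian eigenvalues are [0, 3, 3, 3, 3, 6]; the algebraic connectivity is the second entry, 3. The largest eigenvalue, 6, is at most the vertex count 6.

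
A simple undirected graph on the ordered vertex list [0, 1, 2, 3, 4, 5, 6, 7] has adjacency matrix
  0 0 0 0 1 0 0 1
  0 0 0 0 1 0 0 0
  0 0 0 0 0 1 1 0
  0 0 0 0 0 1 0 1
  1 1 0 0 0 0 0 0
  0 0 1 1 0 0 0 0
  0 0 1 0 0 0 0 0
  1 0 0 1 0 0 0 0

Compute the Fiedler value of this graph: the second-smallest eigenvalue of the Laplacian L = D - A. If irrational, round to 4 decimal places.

Each diagonal entry of L is the vertex degree and each off-diagonal entry is -1 where an edge is present, 0 otherwise; in the order [0, 1, 2, 3, 4, 5, 6, 7] the diagonal is [2, 1, 2, 2, 2, 2, 1, 2]. Computing the eigenvalues of L and sorting gives [0, 0.1522, 0.5858, 1.2346, 2, 2.7654, 3.4142, 3.8478]. The Fiedler value lambda_2 = 0.1522 is strictly positive, so the graph is connected. The largest eigenvalue, 3.8478, is at most the vertex count 8.

0.1522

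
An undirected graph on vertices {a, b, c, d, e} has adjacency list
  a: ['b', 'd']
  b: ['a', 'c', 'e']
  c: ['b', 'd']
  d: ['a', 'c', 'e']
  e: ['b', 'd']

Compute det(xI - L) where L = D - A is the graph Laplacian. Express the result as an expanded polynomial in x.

With the vertex order [a, b, c, d, e], the degrees are [2, 3, 2, 3, 2], giving D = diag(2, 3, 2, 3, 2) and L = D - A. The eigenvalues of L are [0, 2, 2, 3, 5]; the characteristic polynomial is the product of (x - lambda_i), which multiplies out to x^5 - 12x^4 + 51x^3 - 92x^2 + 60x. The coefficient of x^4 equals -trace(L) = -12, matching the sum of degrees. The largest eigenvalue, 5, is at most the vertex count 5.

x^5 - 12x^4 + 51x^3 - 92x^2 + 60x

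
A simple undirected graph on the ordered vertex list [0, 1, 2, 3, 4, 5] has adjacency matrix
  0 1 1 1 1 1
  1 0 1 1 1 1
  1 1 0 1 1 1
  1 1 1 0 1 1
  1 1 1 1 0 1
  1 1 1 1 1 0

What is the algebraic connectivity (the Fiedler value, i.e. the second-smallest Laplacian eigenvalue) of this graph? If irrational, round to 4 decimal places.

With the vertex order [0, 1, 2, 3, 4, 5], the degrees are [5, 5, 5, 5, 5, 5], giving D = diag(5, 5, 5, 5, 5, 5) and L = D - A. The sorted Laplacian eigenvalues are [0, 6, 6, 6, 6, 6]; the algebraic connectivity is the second entry, 6. The largest eigenvalue, 6, is at most the vertex count 6. By the matrix-tree theorem the graph has (1/6) * product of the nonzero eigenvalues = 1296 spanning trees.

6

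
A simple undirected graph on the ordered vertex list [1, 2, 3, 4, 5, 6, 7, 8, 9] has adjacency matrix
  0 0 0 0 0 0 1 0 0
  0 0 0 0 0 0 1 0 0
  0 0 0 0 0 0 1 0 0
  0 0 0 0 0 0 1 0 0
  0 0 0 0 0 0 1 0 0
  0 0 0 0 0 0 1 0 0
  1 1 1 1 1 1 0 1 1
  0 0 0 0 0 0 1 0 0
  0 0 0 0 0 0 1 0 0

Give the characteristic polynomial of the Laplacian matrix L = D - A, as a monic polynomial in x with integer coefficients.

Reading degrees in the order [1, 2, 3, 4, 5, 6, 7, 8, 9] gives [1, 1, 1, 1, 1, 1, 8, 1, 1]; set D = diag(1, 1, 1, 1, 1, 1, 8, 1, 1) and form L = D - A. The eigenvalues of L are [0, 1, 1, 1, 1, 1, 1, 1, 9]; the characteristic polynomial is the product of (x - lambda_i), which multiplies out to x^9 - 16x^8 + 84x^7 - 224x^6 + 350x^5 - 336x^4 + 196x^3 - 64x^2 + 9x. The constant term is 0 because L is singular (the all-ones vector lies in its kernel). There is one zero in the spectrum, matching the 1 component. The eigenvalues sum to 16, which equals trace(L) = 2|E|.

x^9 - 16x^8 + 84x^7 - 224x^6 + 350x^5 - 336x^4 + 196x^3 - 64x^2 + 9x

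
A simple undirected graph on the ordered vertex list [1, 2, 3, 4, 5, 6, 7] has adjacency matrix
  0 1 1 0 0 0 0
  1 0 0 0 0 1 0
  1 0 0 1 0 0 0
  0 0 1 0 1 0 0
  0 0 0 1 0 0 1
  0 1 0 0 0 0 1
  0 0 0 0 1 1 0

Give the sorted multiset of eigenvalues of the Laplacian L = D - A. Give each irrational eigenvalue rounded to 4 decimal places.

With the vertex order [1, 2, 3, 4, 5, 6, 7], the degrees are [2, 2, 2, 2, 2, 2, 2], giving D = diag(2, 2, 2, 2, 2, 2, 2) and L = D - A. Since every row of L sums to 0, the all-ones vector is in the kernel and 0 is an eigenvalue. The single zero eigenvalue shows the graph is connected. The eigenvalues sum to 14, which equals trace(L) = 2|E|.

[0, 0.7530, 0.7530, 2.4450, 2.4450, 3.8019, 3.8019]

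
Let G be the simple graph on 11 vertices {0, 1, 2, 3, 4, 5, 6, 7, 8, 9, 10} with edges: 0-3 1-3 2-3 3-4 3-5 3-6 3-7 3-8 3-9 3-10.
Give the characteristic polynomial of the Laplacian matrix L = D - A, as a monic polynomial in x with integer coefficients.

x^11 - 20x^10 + 135x^9 - 480x^8 + 1050x^7 - 1512x^6 + 1470x^5 - 960x^4 + 405x^3 - 100x^2 + 11x

Reading degrees in the order [0, 1, 2, 3, 4, 5, 6, 7, 8, 9, 10] gives [1, 1, 1, 10, 1, 1, 1, 1, 1, 1, 1]; set D = diag(1, 1, 1, 10, 1, 1, 1, 1, 1, 1, 1) and form L = D - A. L has integer entries, so p(x) = det(xI - L) has integer coefficients. Expanding the determinant yields x^11 - 20x^10 + 135x^9 - 480x^8 + 1050x^7 - 1512x^6 + 1470x^5 - 960x^4 + 405x^3 - 100x^2 + 11x. Since p(0) = det(-L) = 0, x divides p(x).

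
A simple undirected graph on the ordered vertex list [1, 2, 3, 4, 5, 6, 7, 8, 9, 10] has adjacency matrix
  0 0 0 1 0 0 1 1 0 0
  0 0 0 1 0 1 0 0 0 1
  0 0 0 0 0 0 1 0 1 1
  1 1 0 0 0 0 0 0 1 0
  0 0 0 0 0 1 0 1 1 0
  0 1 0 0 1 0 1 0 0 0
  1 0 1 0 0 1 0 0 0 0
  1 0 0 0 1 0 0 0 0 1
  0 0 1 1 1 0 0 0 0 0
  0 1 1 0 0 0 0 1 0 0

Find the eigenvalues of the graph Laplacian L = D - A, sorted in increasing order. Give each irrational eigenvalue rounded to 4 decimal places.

Reading degrees in the order [1, 2, 3, 4, 5, 6, 7, 8, 9, 10] gives [3, 3, 3, 3, 3, 3, 3, 3, 3, 3]; set D = diag(3, 3, 3, 3, 3, 3, 3, 3, 3, 3) and form L = D - A. Since every row of L sums to 0, the all-ones vector is in the kernel and 0 is an eigenvalue. By the matrix-tree theorem the graph has (1/10) * product of the nonzero eigenvalues = 2000 spanning trees. There is one zero in the spectrum, matching the 1 component.

[0, 2, 2, 2, 2, 2, 5, 5, 5, 5]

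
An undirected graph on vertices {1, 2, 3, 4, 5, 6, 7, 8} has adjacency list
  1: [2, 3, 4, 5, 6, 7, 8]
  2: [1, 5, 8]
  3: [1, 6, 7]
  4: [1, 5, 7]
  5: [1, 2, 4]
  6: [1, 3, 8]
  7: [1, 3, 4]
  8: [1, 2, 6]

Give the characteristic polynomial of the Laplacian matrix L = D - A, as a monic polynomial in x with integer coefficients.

x^8 - 28x^7 + 322x^6 - 1974x^5 + 6965x^4 - 14126x^3 + 15225x^2 - 6728x

With the vertex order [1, 2, 3, 4, 5, 6, 7, 8], the degrees are [7, 3, 3, 3, 3, 3, 3, 3], giving D = diag(7, 3, 3, 3, 3, 3, 3, 3) and L = D - A. L has integer entries, so p(x) = det(xI - L) has integer coefficients. Expanding the determinant yields x^8 - 28x^7 + 322x^6 - 1974x^5 + 6965x^4 - 14126x^3 + 15225x^2 - 6728x. Since p(0) = det(-L) = 0, x divides p(x). The largest eigenvalue, 8, is at most the vertex count 8.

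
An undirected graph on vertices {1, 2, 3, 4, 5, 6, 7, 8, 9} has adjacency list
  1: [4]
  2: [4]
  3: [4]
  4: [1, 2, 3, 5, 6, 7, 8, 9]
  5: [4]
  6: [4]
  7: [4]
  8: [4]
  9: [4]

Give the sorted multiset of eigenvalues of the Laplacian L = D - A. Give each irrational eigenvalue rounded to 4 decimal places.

With the vertex order [1, 2, 3, 4, 5, 6, 7, 8, 9], the degrees are [1, 1, 1, 8, 1, 1, 1, 1, 1], giving D = diag(1, 1, 1, 8, 1, 1, 1, 1, 1) and L = D - A. Since every row of L sums to 0, the all-ones vector is in the kernel and 0 is an eigenvalue. The single zero eigenvalue shows the graph is connected. There is one zero in the spectrum, matching the 1 component. By the matrix-tree theorem the graph has (1/9) * product of the nonzero eigenvalues = 1 spanning tree.

[0, 1, 1, 1, 1, 1, 1, 1, 9]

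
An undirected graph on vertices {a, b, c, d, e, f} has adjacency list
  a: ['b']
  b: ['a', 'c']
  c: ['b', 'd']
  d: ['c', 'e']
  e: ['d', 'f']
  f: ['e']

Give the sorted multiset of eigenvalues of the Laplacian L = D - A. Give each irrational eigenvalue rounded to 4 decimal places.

[0, 0.2679, 1, 2, 3, 3.7321]

Each diagonal entry of L is the vertex degree and each off-diagonal entry is -1 where an edge is present, 0 otherwise; in the order [a, b, c, d, e, f] the diagonal is [1, 2, 2, 2, 2, 1]. Diagonalising L (or applying a numerical eigensolver to the 6x6 matrix) gives the spectrum above. By the matrix-tree theorem the graph has (1/6) * product of the nonzero eigenvalues = 1 spanning tree.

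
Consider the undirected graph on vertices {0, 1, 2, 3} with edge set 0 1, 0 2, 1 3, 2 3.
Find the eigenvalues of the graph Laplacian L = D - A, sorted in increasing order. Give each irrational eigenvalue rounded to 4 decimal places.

[0, 2, 2, 4]

Each diagonal entry of L is the vertex degree and each off-diagonal entry is -1 where an edge is present, 0 otherwise; in the order [0, 1, 2, 3] the diagonal is [2, 2, 2, 2]. Diagonalising L (or applying a numerical eigensolver to the 4x4 matrix) gives the spectrum above. The single zero eigenvalue shows the graph is connected. By the matrix-tree theorem the graph has (1/4) * product of the nonzero eigenvalues = 4 spanning trees.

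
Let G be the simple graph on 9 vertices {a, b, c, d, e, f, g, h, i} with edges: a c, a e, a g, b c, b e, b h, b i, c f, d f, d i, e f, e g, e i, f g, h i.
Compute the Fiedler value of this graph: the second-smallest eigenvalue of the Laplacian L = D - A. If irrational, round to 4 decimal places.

With the vertex order [a, b, c, d, e, f, g, h, i], the degrees are [3, 4, 3, 2, 5, 4, 3, 2, 4], giving D = diag(3, 4, 3, 2, 5, 4, 3, 2, 4) and L = D - A. Computing the eigenvalues of L and sorting gives [0, 1.1715, 1.6393, 2.6951, 3.6074, 3.7092, 5.0543, 5.4011, 6.7222]. The Fiedler value lambda_2 = 1.1715 is strictly positive, so the graph is connected. The largest eigenvalue, 6.7222, is at most the vertex count 9.

1.1715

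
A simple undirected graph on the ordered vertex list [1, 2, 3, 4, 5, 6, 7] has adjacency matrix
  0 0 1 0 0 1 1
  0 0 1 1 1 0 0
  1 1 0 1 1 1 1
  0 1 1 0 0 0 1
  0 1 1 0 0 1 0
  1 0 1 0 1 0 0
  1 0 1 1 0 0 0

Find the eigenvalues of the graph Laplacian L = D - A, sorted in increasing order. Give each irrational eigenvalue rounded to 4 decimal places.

[0, 2, 2, 4, 4, 5, 7]

Reading degrees in the order [1, 2, 3, 4, 5, 6, 7] gives [3, 3, 6, 3, 3, 3, 3]; set D = diag(3, 3, 6, 3, 3, 3, 3) and form L = D - A. The multiplicity of 0 as a Laplacian eigenvalue equals the number of connected components. The eigenvalues sum to 24, which equals trace(L) = 2|E|. By the matrix-tree theorem the graph has (1/7) * product of the nonzero eigenvalues = 320 spanning trees.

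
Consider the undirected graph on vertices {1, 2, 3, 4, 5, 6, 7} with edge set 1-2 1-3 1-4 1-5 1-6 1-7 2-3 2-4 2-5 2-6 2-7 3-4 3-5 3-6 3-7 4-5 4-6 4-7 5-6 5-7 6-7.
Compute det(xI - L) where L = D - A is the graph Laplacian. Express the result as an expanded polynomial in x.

x^7 - 42x^6 + 735x^5 - 6860x^4 + 36015x^3 - 100842x^2 + 117649x

Reading degrees in the order [1, 2, 3, 4, 5, 6, 7] gives [6, 6, 6, 6, 6, 6, 6]; set D = diag(6, 6, 6, 6, 6, 6, 6) and form L = D - A. The eigenvalues of L are [0, 7, 7, 7, 7, 7, 7]; the characteristic polynomial is the product of (x - lambda_i), which multiplies out to x^7 - 42x^6 + 735x^5 - 6860x^4 + 36015x^3 - 100842x^2 + 117649x. Since p(0) = det(-L) = 0, x divides p(x). The eigenvalues sum to 42, which equals trace(L) = 2|E|. There is one zero in the spectrum, matching the 1 component.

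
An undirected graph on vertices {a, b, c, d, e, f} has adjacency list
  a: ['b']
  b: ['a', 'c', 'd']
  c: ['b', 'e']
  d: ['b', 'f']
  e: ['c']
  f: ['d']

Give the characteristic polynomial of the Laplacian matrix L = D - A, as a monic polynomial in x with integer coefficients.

x^6 - 10x^5 + 35x^4 - 52x^3 + 31x^2 - 6x

With the vertex order [a, b, c, d, e, f], the degrees are [1, 3, 2, 2, 1, 1], giving D = diag(1, 3, 2, 2, 1, 1) and L = D - A. Computing det(xI - L) by cofactor expansion (or equivalently via sum-over-permutations) gives x^6 - 10x^5 + 35x^4 - 52x^3 + 31x^2 - 6x. The coefficient of x^5 equals -trace(L) = -10, matching the sum of degrees. There is one zero in the spectrum, matching the 1 component.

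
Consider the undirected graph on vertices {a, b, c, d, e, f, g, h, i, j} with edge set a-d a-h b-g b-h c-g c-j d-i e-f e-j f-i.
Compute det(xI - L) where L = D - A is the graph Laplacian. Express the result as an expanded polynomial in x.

Reading degrees in the order [a, b, c, d, e, f, g, h, i, j] gives [2, 2, 2, 2, 2, 2, 2, 2, 2, 2]; set D = diag(2, 2, 2, 2, 2, 2, 2, 2, 2, 2) and form L = D - A. Computing det(xI - L) by cofactor expansion (or equivalently via sum-over-permutations) gives x^10 - 20x^9 + 170x^8 - 800x^7 + 2275x^6 - 4004x^5 + 4290x^4 - 2640x^3 + 825x^2 - 100x. Since p(0) = det(-L) = 0, x divides p(x).

x^10 - 20x^9 + 170x^8 - 800x^7 + 2275x^6 - 4004x^5 + 4290x^4 - 2640x^3 + 825x^2 - 100x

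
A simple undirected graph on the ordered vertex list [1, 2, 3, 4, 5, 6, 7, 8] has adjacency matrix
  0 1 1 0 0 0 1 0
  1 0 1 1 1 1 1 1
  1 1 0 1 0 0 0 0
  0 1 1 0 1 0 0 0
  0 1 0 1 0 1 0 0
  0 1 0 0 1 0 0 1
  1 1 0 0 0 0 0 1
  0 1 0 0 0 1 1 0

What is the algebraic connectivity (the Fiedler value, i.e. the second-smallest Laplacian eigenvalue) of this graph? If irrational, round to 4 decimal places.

1.7530

With the vertex order [1, 2, 3, 4, 5, 6, 7, 8], the degrees are [3, 7, 3, 3, 3, 3, 3, 3], giving D = diag(3, 7, 3, 3, 3, 3, 3, 3) and L = D - A. The sorted Laplacian eigenvalues are [0, 1.7530, 1.7530, 3.4450, 3.4450, 4.8019, 4.8019, 8]; the algebraic connectivity is the second entry, 1.7530. By the matrix-tree theorem the graph has (1/8) * product of the nonzero eigenvalues = 841 spanning trees. There is one zero in the spectrum, matching the 1 component.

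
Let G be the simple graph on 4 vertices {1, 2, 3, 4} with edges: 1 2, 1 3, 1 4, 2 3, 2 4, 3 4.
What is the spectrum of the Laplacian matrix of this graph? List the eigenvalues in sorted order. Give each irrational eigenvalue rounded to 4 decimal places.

[0, 4, 4, 4]

Each diagonal entry of L is the vertex degree and each off-diagonal entry is -1 where an edge is present, 0 otherwise; in the order [1, 2, 3, 4] the diagonal is [3, 3, 3, 3]. Diagonalising L (or applying a numerical eigensolver to the 4x4 matrix) gives the spectrum above. The single zero eigenvalue shows the graph is connected.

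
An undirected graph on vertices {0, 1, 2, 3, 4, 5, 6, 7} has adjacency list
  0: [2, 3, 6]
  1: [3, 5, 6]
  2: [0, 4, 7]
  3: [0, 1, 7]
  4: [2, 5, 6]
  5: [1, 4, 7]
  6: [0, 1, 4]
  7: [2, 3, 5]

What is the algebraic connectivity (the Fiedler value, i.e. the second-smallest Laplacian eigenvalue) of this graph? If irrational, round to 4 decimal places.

Reading degrees in the order [0, 1, 2, 3, 4, 5, 6, 7] gives [3, 3, 3, 3, 3, 3, 3, 3]; set D = diag(3, 3, 3, 3, 3, 3, 3, 3) and form L = D - A. The smallest Laplacian eigenvalue is always 0. The next one, lambda_2 = 2, measures how hard the graph is to disconnect: larger values mean better connectivity. There is one zero in the spectrum, matching the 1 component.

2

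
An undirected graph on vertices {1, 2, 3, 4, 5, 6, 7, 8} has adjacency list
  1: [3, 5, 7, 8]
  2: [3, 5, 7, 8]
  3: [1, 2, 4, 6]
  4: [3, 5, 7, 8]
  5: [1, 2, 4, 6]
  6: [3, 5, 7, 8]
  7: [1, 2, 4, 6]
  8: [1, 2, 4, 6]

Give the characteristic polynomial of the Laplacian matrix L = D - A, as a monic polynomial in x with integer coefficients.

Each diagonal entry of L is the vertex degree and each off-diagonal entry is -1 where an edge is present, 0 otherwise; in the order [1, 2, 3, 4, 5, 6, 7, 8] the diagonal is [4, 4, 4, 4, 4, 4, 4, 4]. L has integer entries, so p(x) = det(xI - L) has integer coefficients. Expanding the determinant yields x^8 - 32x^7 + 432x^6 - 3200x^5 + 14080x^4 - 36864x^3 + 53248x^2 - 32768x. Since p(0) = det(-L) = 0, x divides p(x). The largest eigenvalue, 8, is at most the vertex count 8. By the matrix-tree theorem the graph has (1/8) * product of the nonzero eigenvalues = 4096 spanning trees.

x^8 - 32x^7 + 432x^6 - 3200x^5 + 14080x^4 - 36864x^3 + 53248x^2 - 32768x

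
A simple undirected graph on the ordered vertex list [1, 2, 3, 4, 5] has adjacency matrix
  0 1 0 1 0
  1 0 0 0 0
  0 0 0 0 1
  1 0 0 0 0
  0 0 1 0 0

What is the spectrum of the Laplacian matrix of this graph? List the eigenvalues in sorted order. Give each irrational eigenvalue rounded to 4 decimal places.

[0, 0, 1, 2, 3]

With the vertex order [1, 2, 3, 4, 5], the degrees are [2, 1, 1, 1, 1], giving D = diag(2, 1, 1, 1, 1) and L = D - A. Since every row of L sums to 0, the all-ones vector is in the kernel and 0 is an eigenvalue. The 2 zero eigenvalues correspond to the 2 connected components.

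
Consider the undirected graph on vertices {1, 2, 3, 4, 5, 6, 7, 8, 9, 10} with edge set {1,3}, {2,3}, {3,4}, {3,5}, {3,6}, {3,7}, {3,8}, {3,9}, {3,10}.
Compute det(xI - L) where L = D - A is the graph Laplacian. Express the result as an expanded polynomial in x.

With the vertex order [1, 2, 3, 4, 5, 6, 7, 8, 9, 10], the degrees are [1, 1, 9, 1, 1, 1, 1, 1, 1, 1], giving D = diag(1, 1, 9, 1, 1, 1, 1, 1, 1, 1) and L = D - A. Computing det(xI - L) by cofactor expansion (or equivalently via sum-over-permutations) gives x^10 - 18x^9 + 108x^8 - 336x^7 + 630x^6 - 756x^5 + 588x^4 - 288x^3 + 81x^2 - 10x. Since p(0) = det(-L) = 0, x divides p(x). By the matrix-tree theorem the graph has (1/10) * product of the nonzero eigenvalues = 1 spanning tree. The eigenvalues sum to 18, which equals trace(L) = 2|E|.

x^10 - 18x^9 + 108x^8 - 336x^7 + 630x^6 - 756x^5 + 588x^4 - 288x^3 + 81x^2 - 10x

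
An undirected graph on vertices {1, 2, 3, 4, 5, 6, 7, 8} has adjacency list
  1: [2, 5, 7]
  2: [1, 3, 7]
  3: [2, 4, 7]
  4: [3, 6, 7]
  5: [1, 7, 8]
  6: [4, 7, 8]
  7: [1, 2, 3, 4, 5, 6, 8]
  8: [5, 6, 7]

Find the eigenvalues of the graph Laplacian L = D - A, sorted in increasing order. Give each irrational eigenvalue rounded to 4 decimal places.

Each diagonal entry of L is the vertex degree and each off-diagonal entry is -1 where an edge is present, 0 otherwise; in the order [1, 2, 3, 4, 5, 6, 7, 8] the diagonal is [3, 3, 3, 3, 3, 3, 7, 3]. Since every row of L sums to 0, the all-ones vector is in the kernel and 0 is an eigenvalue. The single zero eigenvalue shows the graph is connected.

[0, 1.7530, 1.7530, 3.4450, 3.4450, 4.8019, 4.8019, 8]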